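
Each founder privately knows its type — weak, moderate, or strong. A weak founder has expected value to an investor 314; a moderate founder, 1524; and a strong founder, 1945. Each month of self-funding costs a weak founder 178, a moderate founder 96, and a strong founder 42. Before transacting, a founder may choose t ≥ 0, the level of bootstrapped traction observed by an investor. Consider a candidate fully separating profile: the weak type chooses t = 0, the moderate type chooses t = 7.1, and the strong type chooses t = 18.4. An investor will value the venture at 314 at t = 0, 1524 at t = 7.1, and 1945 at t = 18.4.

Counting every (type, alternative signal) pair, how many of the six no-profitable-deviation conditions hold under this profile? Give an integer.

5

Moderate (own payoff 1524 − 96×7.1 = 842.4): to t=0 gives 314 → no gain ✓; to t=18.4 gives 1945 − 96×18.4 = 178.6 → no gain ✓.
Strong (own payoff 1945 − 42×18.4 = 1172.2): to t=0 gives 314 → no gain ✓; to t=7.1 gives 1524 − 42×7.1 = 1225.8 → profitable ✗.
Weak (own payoff 314): to t=7.1 gives 1524 − 178×7.1 = 260.2 → no gain ✓; to t=18.4 gives 1945 − 178×18.4 = -1330.2 → no gain ✓.
5 of the 6 constraints hold; not an equilibrium.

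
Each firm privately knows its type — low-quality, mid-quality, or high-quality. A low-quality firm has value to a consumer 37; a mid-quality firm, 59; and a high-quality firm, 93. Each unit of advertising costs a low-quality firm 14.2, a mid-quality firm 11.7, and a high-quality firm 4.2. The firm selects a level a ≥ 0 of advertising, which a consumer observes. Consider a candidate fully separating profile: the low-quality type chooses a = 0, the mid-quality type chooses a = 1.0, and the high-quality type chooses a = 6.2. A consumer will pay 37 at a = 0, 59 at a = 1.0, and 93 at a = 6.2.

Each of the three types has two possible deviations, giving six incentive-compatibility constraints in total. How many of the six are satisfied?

High-quality (own payoff 93 − 4.2×6.2 = 66.96): to a=0 gives 37 → no gain ✓; to a=1.0 gives 59 − 4.2×1.0 = 54.8 → no gain ✓.
Mid-quality (own payoff 59 − 11.7×1.0 = 47.3): to a=0 gives 37 → no gain ✓; to a=6.2 gives 93 − 11.7×6.2 = 20.46 → no gain ✓.
Low-quality (own payoff 37): to a=1.0 gives 59 − 14.2×1.0 = 44.8 → profitable ✗; to a=6.2 gives 93 − 14.2×6.2 = 4.96 → no gain ✓.
5 of the 6 constraints hold; not an equilibrium.

5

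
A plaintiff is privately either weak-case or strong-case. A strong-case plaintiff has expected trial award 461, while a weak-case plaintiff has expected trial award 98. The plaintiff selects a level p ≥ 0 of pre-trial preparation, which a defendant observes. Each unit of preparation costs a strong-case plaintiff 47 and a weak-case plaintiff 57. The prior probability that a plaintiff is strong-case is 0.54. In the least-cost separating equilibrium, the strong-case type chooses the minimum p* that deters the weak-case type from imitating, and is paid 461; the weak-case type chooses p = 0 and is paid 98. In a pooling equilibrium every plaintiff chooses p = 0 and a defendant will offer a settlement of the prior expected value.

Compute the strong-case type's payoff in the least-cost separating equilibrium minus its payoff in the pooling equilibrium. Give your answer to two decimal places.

-132.34

Least-cost separating signal: p* solves 98 = 461 − 57·p*, so p* = (461 − 98)/57 ≈ 6.3684.
Strong-case type's separating payoff: 461 − 47 × p* = 461 − 47 × (461 − 98)/57 = 461 − 17061/57 ≈ 161.6842.
Pooling payoff: 0.54 × 461 + 0.46 × 98 = 294.02.
Difference: 161.6842 − 294.02 = -132.3358, i.e. -132.34 to two decimal places.
The strong-case type would prefer the pooling outcome.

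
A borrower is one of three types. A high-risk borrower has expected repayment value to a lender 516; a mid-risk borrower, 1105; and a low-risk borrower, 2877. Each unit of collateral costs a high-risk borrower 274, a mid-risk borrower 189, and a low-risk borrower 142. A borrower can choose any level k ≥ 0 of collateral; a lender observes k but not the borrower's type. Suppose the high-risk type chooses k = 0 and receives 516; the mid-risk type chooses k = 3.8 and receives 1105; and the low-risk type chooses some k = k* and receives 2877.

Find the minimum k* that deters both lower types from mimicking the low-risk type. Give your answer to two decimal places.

High-risk type (on-path payoff 516) won't mimic when 516 ≥ 2877 − 274·k*, i.e. k* ≥ 8.62.
Mid-risk type (on-path payoff 1105 − 189×3.8 = 386.8) won't mimic when 386.8 ≥ 2877 − 189·k*, i.e. k* ≥ 13.18.
Both must hold, so k* = max(8.62, 13.18) = 13.18. The mid-risk type's constraint binds.

13.18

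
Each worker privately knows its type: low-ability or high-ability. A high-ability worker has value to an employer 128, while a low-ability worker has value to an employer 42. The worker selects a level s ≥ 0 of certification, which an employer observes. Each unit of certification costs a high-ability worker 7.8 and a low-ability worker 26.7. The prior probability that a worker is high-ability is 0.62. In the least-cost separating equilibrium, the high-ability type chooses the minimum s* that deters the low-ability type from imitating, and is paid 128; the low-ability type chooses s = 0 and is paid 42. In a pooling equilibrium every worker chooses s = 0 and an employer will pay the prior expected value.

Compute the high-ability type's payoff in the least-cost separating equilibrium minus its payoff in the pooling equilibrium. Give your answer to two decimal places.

Least-cost separating signal: s* solves 42 = 128 − 26.7·s*, so s* = (128 − 42)/26.7 ≈ 3.2210.
High-ability type's separating payoff: 128 − 7.8 × s* = 128 − 7.8 × (128 − 42)/26.7 = 128 − 670.8/26.7 ≈ 102.8764.
Pooling payoff: 0.62 × 128 + 0.38 × 42 = 95.32.
Difference: 102.8764 − 95.32 = 7.5564, i.e. 7.56 to two decimal places.
The high-ability type prefers to separate.

7.56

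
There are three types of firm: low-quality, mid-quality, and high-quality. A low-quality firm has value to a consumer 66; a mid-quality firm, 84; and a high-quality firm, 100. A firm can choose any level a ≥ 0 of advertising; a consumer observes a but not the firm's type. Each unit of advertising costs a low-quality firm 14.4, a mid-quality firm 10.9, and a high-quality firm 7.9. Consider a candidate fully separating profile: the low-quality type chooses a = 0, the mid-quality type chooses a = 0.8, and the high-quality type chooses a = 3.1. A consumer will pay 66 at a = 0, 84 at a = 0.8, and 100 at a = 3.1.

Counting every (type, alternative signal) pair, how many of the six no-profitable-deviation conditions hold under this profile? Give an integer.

4

Low-quality (own payoff 66): to a=0.8 gives 84 − 14.4×0.8 = 72.48 → profitable ✗; to a=3.1 gives 100 − 14.4×3.1 = 55.36 → no gain ✓.
Mid-quality (own payoff 84 − 10.9×0.8 = 75.28): to a=0 gives 66 → no gain ✓; to a=3.1 gives 100 − 10.9×3.1 = 66.21 → no gain ✓.
High-quality (own payoff 100 − 7.9×3.1 = 75.51): to a=0 gives 66 → no gain ✓; to a=0.8 gives 84 − 7.9×0.8 = 77.68 → profitable ✗.
4 of the 6 constraints hold; not an equilibrium.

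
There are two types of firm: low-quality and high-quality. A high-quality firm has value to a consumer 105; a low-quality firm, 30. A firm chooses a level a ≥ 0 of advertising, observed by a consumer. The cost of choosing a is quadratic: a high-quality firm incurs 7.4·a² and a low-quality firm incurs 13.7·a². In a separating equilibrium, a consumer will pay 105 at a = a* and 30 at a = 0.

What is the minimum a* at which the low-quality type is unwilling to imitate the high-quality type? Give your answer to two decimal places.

The low-quality type at a = 0 receives 30; imitating at a* yields 105 − 13.7·a*².
Indifference: 30 = 105 − 13.7·a*², so a*² = (105 − 30) / 13.7 ≈ 5.4745.
a* = √5.4745 ≈ 2.34.

2.34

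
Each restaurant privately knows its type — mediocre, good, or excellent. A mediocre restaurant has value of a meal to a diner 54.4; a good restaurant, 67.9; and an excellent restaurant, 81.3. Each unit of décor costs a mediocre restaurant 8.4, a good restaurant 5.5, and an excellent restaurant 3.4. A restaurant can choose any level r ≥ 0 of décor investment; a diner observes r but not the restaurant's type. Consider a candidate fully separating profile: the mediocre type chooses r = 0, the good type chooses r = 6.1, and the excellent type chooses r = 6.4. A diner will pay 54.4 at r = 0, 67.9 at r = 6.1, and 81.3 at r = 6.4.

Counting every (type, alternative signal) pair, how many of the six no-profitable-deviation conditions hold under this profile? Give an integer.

Excellent (own payoff 81.3 − 3.4×6.4 = 59.54): to r=0 gives 54.4 → no gain ✓; to r=6.1 gives 67.9 − 3.4×6.1 = 47.16 → no gain ✓.
Mediocre (own payoff 54.4): to r=6.1 gives 67.9 − 8.4×6.1 = 16.66 → no gain ✓; to r=6.4 gives 81.3 − 8.4×6.4 = 27.54 → no gain ✓.
Good (own payoff 67.9 − 5.5×6.1 = 34.35): to r=0 gives 54.4 → profitable ✗; to r=6.4 gives 81.3 − 5.5×6.4 = 46.1 → profitable ✗.
4 of the 6 constraints hold; not an equilibrium.

4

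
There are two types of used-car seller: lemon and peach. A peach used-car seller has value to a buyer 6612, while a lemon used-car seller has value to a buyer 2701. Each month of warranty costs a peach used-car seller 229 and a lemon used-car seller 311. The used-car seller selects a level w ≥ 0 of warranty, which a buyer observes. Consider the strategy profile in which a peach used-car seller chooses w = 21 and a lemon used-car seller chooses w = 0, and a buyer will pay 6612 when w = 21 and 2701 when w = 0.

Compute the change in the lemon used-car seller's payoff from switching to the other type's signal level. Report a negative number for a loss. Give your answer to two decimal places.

-2620.00

Playing w = 0 the lemon used-car seller receives 2701.
Deviating to w = 21 brings payment 6612 at cost 311 × 21 = 6531, netting 81.
Gain from deviating: 81 − 2701 = -2620.00.
The gain is negative, so the lemon type's incentive-compatibility constraint is satisfied.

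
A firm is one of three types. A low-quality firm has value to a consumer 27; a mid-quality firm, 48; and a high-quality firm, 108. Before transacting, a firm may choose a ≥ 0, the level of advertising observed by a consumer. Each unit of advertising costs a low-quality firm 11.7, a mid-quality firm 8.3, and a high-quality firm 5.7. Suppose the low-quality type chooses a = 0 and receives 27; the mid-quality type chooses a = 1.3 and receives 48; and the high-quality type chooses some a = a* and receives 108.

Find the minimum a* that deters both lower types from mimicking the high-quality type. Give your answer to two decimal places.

8.53

Mid-quality type (on-path payoff 48 − 8.3×1.3 = 37.21) won't mimic when 37.21 ≥ 108 − 8.3·a*, i.e. a* ≥ 8.53.
Low-quality type (on-path payoff 27) won't mimic when 27 ≥ 108 − 11.7·a*, i.e. a* ≥ 6.92.
Both must hold, so a* = max(6.92, 8.53) = 8.53. The mid-quality type's constraint binds.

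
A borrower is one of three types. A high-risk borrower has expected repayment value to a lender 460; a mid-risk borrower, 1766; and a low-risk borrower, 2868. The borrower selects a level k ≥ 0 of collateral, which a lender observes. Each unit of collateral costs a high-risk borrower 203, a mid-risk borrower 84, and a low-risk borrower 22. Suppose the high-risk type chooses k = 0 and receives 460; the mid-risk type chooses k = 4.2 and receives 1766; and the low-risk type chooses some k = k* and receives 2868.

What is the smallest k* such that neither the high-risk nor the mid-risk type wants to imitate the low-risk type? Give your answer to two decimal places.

17.32

High-risk type (on-path payoff 460) won't mimic when 460 ≥ 2868 − 203·k*, i.e. k* ≥ 11.86.
Mid-risk type (on-path payoff 1766 − 84×4.2 = 1413.2) won't mimic when 1413.2 ≥ 2868 − 84·k*, i.e. k* ≥ 17.32.
Both must hold, so k* = max(11.86, 17.32) = 17.32. The mid-risk type's constraint binds.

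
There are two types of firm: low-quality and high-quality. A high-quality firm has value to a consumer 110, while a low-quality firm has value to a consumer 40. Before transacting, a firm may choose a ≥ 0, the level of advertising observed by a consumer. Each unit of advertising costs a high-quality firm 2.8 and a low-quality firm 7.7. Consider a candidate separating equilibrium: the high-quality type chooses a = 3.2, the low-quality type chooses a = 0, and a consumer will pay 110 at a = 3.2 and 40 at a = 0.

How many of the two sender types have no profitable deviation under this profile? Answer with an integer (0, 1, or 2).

High-quality type: signal → 110 − 2.8 × 3.2 = 101.04; deviate to 0 → 40. IC holds (101.04 ≥ 40).
Low-quality type: stay at 0 → 40; mimic → 110 − 7.7 × 3.2 = 85.36. IC fails (40 < 85.36).
1 of 2 constraints hold, so this profile is not an equilibrium.

1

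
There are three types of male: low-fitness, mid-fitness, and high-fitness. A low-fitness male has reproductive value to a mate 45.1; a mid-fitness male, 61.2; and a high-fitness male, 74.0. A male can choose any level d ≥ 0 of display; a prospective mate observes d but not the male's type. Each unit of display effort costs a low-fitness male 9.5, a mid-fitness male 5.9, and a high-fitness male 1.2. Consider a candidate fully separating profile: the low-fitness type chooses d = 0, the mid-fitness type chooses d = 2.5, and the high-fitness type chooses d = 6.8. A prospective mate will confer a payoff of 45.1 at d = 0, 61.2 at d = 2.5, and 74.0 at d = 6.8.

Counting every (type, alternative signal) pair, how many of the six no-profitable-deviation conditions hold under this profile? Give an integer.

6

Low-fitness (own payoff 45.1): to d=2.5 gives 61.2 − 9.5×2.5 = 37.45 → no gain ✓; to d=6.8 gives 74.0 − 9.5×6.8 = 9.4 → no gain ✓.
Mid-fitness (own payoff 61.2 − 5.9×2.5 = 46.45): to d=0 gives 45.1 → no gain ✓; to d=6.8 gives 74.0 − 5.9×6.8 = 33.88 → no gain ✓.
High-fitness (own payoff 74.0 − 1.2×6.8 = 65.84): to d=0 gives 45.1 → no gain ✓; to d=2.5 gives 61.2 − 1.2×2.5 = 58.2 → no gain ✓.
6 of the 6 constraints hold; this profile is a separating equilibrium.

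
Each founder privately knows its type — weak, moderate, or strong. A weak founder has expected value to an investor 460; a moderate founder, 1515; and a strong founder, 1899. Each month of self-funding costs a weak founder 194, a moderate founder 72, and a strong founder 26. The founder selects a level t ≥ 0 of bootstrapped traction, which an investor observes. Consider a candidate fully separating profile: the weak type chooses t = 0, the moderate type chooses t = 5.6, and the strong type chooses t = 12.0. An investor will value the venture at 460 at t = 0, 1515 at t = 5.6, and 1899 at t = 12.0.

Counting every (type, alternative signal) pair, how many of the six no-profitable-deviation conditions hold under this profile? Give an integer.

6

Strong (own payoff 1899 − 26×12.0 = 1587): to t=0 gives 460 → no gain ✓; to t=5.6 gives 1515 − 26×5.6 = 1369.4 → no gain ✓.
Moderate (own payoff 1515 − 72×5.6 = 1111.8): to t=0 gives 460 → no gain ✓; to t=12.0 gives 1899 − 72×12.0 = 1035 → no gain ✓.
Weak (own payoff 460): to t=5.6 gives 1515 − 194×5.6 = 428.6 → no gain ✓; to t=12.0 gives 1899 − 194×12.0 = -429 → no gain ✓.
6 of the 6 constraints hold; this profile is a separating equilibrium.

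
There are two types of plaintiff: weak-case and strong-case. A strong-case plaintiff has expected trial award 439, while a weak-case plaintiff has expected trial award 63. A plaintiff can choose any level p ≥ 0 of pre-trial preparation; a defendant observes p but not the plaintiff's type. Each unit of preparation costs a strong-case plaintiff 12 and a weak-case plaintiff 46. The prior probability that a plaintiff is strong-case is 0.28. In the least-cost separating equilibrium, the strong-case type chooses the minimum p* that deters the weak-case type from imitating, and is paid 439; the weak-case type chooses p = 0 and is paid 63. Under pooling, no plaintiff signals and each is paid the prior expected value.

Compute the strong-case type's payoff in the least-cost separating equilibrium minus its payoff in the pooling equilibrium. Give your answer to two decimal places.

172.63

Least-cost separating signal: p* solves 63 = 439 − 46·p*, so p* = (439 − 63)/46 ≈ 8.1739.
Strong-case type's separating payoff: 439 − 12 × p* = 439 − 12 × (439 − 63)/46 = 439 − 4512/46 ≈ 340.9130.
Pooling payoff: 0.28 × 439 + 0.72 × 63 = 168.28.
Difference: 340.9130 − 168.28 = 172.633, i.e. 172.63 to two decimal places.
The strong-case type prefers to separate.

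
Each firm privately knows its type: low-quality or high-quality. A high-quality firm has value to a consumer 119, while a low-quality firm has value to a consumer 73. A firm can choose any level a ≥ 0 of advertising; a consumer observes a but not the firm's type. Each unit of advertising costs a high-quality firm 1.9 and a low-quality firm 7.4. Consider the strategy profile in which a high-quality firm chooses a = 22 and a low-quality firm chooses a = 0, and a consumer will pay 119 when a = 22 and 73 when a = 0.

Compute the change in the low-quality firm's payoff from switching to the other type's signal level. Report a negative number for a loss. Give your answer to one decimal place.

Playing a = 0 the low-quality firm receives 73.
Deviating to a = 22 brings payment 119 at cost 7.4 × 22 = 162.8, netting -43.8.
Gain from deviating: -43.8 − 73 = -116.8.
The gain is negative, so the low-quality type's incentive-compatibility constraint is satisfied.

-116.8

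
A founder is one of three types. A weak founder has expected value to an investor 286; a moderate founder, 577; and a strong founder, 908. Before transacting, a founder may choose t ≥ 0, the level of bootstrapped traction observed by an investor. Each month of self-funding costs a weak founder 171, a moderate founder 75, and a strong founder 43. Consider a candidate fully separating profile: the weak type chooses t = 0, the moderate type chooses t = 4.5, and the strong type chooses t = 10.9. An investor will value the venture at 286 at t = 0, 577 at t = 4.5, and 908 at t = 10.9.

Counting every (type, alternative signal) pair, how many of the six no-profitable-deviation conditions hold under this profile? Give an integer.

5

Moderate (own payoff 577 − 75×4.5 = 239.5): to t=0 gives 286 → profitable ✗; to t=10.9 gives 908 − 75×10.9 = 90.5 → no gain ✓.
Strong (own payoff 908 − 43×10.9 = 439.3): to t=0 gives 286 → no gain ✓; to t=4.5 gives 577 − 43×4.5 = 383.5 → no gain ✓.
Weak (own payoff 286): to t=4.5 gives 577 − 171×4.5 = -192.5 → no gain ✓; to t=10.9 gives 908 − 171×10.9 = -955.9 → no gain ✓.
5 of the 6 constraints hold; not an equilibrium.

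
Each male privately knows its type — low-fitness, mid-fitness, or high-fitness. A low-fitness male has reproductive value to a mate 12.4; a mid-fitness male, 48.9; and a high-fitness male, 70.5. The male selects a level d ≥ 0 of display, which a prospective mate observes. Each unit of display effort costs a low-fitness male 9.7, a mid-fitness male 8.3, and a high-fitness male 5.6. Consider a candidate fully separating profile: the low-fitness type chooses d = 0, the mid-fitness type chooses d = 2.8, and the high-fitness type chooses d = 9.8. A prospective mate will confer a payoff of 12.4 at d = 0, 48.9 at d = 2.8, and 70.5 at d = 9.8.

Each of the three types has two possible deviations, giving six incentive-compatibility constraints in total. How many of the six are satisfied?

Mid-fitness (own payoff 48.9 − 8.3×2.8 = 25.66): to d=0 gives 12.4 → no gain ✓; to d=9.8 gives 70.5 − 8.3×9.8 = -10.84 → no gain ✓.
Low-fitness (own payoff 12.4): to d=2.8 gives 48.9 − 9.7×2.8 = 21.74 → profitable ✗; to d=9.8 gives 70.5 − 9.7×9.8 = -24.56 → no gain ✓.
High-fitness (own payoff 70.5 − 5.6×9.8 = 15.62): to d=0 gives 12.4 → no gain ✓; to d=2.8 gives 48.9 − 5.6×2.8 = 33.22 → profitable ✗.
4 of the 6 constraints hold; not an equilibrium.

4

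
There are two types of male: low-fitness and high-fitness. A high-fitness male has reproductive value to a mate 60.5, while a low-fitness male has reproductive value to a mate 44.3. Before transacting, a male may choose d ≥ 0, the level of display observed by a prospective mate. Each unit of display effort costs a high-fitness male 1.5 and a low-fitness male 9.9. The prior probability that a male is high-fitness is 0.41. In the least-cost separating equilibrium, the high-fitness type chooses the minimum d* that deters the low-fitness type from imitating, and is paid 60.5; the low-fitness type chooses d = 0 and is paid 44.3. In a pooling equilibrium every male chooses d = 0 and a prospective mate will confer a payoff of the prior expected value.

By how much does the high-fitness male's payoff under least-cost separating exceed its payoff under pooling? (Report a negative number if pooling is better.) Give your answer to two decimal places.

Least-cost separating signal: d* solves 44.3 = 60.5 − 9.9·d*, so d* = (60.5 − 44.3)/9.9 ≈ 1.6364.
High-fitness type's separating payoff: 60.5 − 1.5 × d* = 60.5 − 1.5 × (60.5 − 44.3)/9.9 = 60.5 − 24.3/9.9 ≈ 58.0455.
Pooling payoff: 0.41 × 60.5 + 0.59 × 44.3 = 50.942.
Difference: 58.0455 − 50.942 = 7.1035, i.e. 7.10 to two decimal places.
The high-fitness type prefers to separate.

7.10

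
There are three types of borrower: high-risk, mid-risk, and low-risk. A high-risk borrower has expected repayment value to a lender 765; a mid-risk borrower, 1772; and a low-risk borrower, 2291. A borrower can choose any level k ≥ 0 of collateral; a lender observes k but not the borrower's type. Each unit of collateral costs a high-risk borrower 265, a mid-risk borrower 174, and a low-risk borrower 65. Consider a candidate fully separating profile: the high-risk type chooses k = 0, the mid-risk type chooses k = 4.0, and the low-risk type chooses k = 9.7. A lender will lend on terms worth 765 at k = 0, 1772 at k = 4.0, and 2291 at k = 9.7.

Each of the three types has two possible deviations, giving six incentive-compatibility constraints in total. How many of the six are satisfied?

Mid-risk (own payoff 1772 − 174×4.0 = 1076): to k=0 gives 765 → no gain ✓; to k=9.7 gives 2291 − 174×9.7 = 603.2 → no gain ✓.
Low-risk (own payoff 2291 − 65×9.7 = 1660.5): to k=0 gives 765 → no gain ✓; to k=4.0 gives 1772 − 65×4.0 = 1512 → no gain ✓.
High-risk (own payoff 765): to k=4.0 gives 1772 − 265×4.0 = 712 → no gain ✓; to k=9.7 gives 2291 − 265×9.7 = -279.5 → no gain ✓.
6 of the 6 constraints hold; this profile is a separating equilibrium.

6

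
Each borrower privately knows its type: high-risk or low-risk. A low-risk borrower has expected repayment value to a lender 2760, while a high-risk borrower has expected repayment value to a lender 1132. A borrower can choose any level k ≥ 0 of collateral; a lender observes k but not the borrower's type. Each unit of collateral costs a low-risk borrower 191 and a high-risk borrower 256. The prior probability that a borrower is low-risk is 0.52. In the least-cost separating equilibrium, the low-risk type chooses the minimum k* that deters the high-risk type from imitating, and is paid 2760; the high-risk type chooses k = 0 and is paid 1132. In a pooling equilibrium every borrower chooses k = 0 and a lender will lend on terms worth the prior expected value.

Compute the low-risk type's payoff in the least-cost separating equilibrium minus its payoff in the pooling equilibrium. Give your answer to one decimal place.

-433.2

Least-cost separating signal: k* solves 1132 = 2760 − 256·k*, so k* = (2760 − 1132)/256 ≈ 6.3594.
Low-risk type's separating payoff: 2760 − 191 × k* = 2760 − 191 × (2760 − 1132)/256 = 2760 − 310948/256 ≈ 1545.359.
Pooling payoff: 0.52 × 2760 + 0.48 × 1132 = 1978.56.
Difference: 1545.359 − 1978.56 = -433.201, i.e. -433.2 to one decimal place.
The low-risk type would prefer the pooling outcome.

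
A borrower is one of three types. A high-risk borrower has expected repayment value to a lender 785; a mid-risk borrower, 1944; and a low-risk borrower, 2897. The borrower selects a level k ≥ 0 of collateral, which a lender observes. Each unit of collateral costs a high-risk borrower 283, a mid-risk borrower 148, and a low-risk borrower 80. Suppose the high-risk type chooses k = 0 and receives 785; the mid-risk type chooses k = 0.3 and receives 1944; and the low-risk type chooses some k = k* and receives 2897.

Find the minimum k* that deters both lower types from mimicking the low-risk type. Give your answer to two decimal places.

High-risk type (on-path payoff 785) won't mimic when 785 ≥ 2897 − 283·k*, i.e. k* ≥ 7.46.
Mid-risk type (on-path payoff 1944 − 148×0.3 = 1899.6) won't mimic when 1899.6 ≥ 2897 − 148·k*, i.e. k* ≥ 6.74.
Both must hold, so k* = max(7.46, 6.74) = 7.46. The high-risk type's constraint binds.

7.46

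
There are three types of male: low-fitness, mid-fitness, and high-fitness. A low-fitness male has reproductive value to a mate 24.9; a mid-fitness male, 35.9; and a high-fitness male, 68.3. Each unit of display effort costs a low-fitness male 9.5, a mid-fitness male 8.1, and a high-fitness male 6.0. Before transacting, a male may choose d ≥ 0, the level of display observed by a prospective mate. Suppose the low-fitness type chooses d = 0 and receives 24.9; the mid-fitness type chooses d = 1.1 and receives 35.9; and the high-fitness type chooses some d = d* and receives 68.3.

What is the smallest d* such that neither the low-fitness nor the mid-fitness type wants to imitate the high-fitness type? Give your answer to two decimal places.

5.10

Mid-fitness type (on-path payoff 35.9 − 8.1×1.1 = 26.99) won't mimic when 26.99 ≥ 68.3 − 8.1·d*, i.e. d* ≥ 5.10.
Low-fitness type (on-path payoff 24.9) won't mimic when 24.9 ≥ 68.3 − 9.5·d*, i.e. d* ≥ 4.57.
Both must hold, so d* = max(4.57, 5.10) = 5.10. The mid-fitness type's constraint binds.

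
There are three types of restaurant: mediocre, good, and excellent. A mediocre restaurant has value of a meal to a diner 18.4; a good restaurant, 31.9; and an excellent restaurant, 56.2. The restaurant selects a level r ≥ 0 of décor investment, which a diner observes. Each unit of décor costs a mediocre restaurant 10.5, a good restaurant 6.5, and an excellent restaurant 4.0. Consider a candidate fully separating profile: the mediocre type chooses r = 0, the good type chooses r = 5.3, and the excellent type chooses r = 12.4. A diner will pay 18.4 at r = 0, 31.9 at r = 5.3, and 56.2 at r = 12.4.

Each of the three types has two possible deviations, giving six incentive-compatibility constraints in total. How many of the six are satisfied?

3

Excellent (own payoff 56.2 − 4.0×12.4 = 6.6): to r=0 gives 18.4 → profitable ✗; to r=5.3 gives 31.9 − 4.0×5.3 = 10.7 → profitable ✗.
Good (own payoff 31.9 − 6.5×5.3 = -2.55): to r=0 gives 18.4 → profitable ✗; to r=12.4 gives 56.2 − 6.5×12.4 = -24.4 → no gain ✓.
Mediocre (own payoff 18.4): to r=5.3 gives 31.9 − 10.5×5.3 = -23.75 → no gain ✓; to r=12.4 gives 56.2 − 10.5×12.4 = -74 → no gain ✓.
3 of the 6 constraints hold; not an equilibrium.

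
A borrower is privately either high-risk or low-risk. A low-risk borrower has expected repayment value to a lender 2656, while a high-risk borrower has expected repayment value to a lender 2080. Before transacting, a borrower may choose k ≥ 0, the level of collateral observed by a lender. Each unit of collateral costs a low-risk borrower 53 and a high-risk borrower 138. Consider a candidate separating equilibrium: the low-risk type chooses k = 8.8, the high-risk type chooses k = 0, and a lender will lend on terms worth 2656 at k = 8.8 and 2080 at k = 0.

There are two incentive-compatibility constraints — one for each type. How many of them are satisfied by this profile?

High-risk type: stay at 0 → 2080; mimic → 2656 − 138 × 8.8 = 1441.6. IC holds (2080 ≥ 1441.6).
Low-risk type: signal → 2656 − 53 × 8.8 = 2189.6; deviate to 0 → 2080. IC holds (2189.6 ≥ 2080).
2 of 2 constraints hold, so this is a separating equilibrium.

2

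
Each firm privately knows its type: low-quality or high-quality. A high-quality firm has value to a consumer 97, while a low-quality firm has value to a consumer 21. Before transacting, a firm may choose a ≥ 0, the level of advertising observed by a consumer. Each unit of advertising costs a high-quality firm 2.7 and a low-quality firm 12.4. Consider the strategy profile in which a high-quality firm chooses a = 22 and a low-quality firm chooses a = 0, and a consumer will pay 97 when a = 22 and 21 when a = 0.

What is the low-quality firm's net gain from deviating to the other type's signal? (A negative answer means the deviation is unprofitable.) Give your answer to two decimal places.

-196.80

Playing a = 0 the low-quality firm receives 21.
Deviating to a = 22 brings payment 97 at cost 12.4 × 22 = 272.8, netting -175.8.
Gain from deviating: -175.8 − 21 = -196.80.
The gain is negative, so the low-quality type's incentive-compatibility constraint is satisfied.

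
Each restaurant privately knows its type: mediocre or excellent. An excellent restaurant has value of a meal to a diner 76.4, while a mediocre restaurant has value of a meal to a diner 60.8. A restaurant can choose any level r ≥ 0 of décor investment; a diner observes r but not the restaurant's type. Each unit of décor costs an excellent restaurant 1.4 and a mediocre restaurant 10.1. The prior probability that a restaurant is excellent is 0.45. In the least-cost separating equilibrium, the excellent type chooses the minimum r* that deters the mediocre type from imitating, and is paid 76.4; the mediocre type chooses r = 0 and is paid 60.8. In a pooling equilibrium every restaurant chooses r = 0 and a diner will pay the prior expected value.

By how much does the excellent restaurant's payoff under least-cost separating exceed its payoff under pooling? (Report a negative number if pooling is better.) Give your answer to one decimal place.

Least-cost separating signal: r* solves 60.8 = 76.4 − 10.1·r*, so r* = (76.4 − 60.8)/10.1 ≈ 1.5446.
Excellent type's separating payoff: 76.4 − 1.4 × r* = 76.4 − 1.4 × (76.4 − 60.8)/10.1 = 76.4 − 21.84/10.1 ≈ 74.238.
Pooling payoff: 0.45 × 76.4 + 0.55 × 60.8 = 67.82.
Difference: 74.238 − 67.82 = 6.418, i.e. 6.4 to one decimal place.
The excellent type prefers to separate.

6.4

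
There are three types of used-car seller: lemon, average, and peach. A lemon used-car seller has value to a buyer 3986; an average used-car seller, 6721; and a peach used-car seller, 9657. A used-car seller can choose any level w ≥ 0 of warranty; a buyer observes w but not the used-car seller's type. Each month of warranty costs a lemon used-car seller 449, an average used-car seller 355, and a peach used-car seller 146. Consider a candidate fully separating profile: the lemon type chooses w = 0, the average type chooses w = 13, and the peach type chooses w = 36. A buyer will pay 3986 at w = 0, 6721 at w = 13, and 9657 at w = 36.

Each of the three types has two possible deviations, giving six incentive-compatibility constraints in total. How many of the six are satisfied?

4

Average (own payoff 6721 − 355×13 = 2106): to w=0 gives 3986 → profitable ✗; to w=36 gives 9657 − 355×36 = -3123 → no gain ✓.
Peach (own payoff 9657 − 146×36 = 4401): to w=0 gives 3986 → no gain ✓; to w=13 gives 6721 − 146×13 = 4823 → profitable ✗.
Lemon (own payoff 3986): to w=13 gives 6721 − 449×13 = 884 → no gain ✓; to w=36 gives 9657 − 449×36 = -6507 → no gain ✓.
4 of the 6 constraints hold; not an equilibrium.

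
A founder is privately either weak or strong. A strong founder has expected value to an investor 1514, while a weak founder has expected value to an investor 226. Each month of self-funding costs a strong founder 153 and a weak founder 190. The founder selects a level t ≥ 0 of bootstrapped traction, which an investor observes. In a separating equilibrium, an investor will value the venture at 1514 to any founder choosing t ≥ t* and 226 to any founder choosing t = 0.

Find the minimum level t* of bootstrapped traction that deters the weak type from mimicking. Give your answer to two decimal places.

6.78

A weak founder choosing t = 0 receives 226.
Imitating at t* instead would pay 1514 at cost 190·t*, netting 1514 − 190·t*.
Indifference: 226 = 1514 − 190·t*, so t* = (1514 − 226) / 190 ≈ 6.78.
At t* the weak type's incentive constraint just binds; the strong type strictly prefers t* since its per-unit cost is lower.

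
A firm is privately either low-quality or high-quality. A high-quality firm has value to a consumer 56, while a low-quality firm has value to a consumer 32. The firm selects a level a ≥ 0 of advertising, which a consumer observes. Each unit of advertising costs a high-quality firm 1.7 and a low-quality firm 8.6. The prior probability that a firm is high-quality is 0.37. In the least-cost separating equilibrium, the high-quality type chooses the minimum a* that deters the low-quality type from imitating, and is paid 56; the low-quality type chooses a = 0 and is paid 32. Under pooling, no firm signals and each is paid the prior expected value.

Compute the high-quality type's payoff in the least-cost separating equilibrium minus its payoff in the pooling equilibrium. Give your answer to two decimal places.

Least-cost separating signal: a* solves 32 = 56 − 8.6·a*, so a* = (56 − 32)/8.6 ≈ 2.7907.
High-quality type's separating payoff: 56 − 1.7 × a* = 56 − 1.7 × (56 − 32)/8.6 = 56 − 40.8/8.6 ≈ 51.2558.
Pooling payoff: 0.37 × 56 + 0.63 × 32 = 40.88.
Difference: 51.2558 − 40.88 = 10.3758, i.e. 10.38 to two decimal places.
The high-quality type prefers to separate.

10.38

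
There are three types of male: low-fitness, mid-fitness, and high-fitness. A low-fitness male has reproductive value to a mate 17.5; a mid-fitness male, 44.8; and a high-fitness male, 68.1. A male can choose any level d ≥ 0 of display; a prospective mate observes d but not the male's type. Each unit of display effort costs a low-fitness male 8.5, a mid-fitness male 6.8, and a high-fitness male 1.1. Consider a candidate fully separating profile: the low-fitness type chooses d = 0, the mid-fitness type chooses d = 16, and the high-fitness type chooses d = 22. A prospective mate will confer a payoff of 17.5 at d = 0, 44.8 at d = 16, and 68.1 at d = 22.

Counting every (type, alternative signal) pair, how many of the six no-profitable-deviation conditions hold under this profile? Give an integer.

Low-fitness (own payoff 17.5): to d=16 gives 44.8 − 8.5×16 = -91.2 → no gain ✓; to d=22 gives 68.1 − 8.5×22 = -118.9 → no gain ✓.
Mid-fitness (own payoff 44.8 − 6.8×16 = -64): to d=0 gives 17.5 → profitable ✗; to d=22 gives 68.1 − 6.8×22 = -81.5 → no gain ✓.
High-fitness (own payoff 68.1 − 1.1×22 = 43.9): to d=0 gives 17.5 → no gain ✓; to d=16 gives 44.8 − 1.1×16 = 27.2 → no gain ✓.
5 of the 6 constraints hold; not an equilibrium.

5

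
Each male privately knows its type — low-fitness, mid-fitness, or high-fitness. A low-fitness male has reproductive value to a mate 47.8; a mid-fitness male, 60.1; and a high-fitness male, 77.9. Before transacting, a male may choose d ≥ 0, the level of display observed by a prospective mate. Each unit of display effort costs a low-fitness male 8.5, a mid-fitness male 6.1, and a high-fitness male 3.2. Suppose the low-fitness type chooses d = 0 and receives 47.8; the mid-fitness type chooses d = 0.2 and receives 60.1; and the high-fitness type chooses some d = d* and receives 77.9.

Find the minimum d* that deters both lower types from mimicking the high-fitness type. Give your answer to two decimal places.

3.54

Low-fitness type (on-path payoff 47.8) won't mimic when 47.8 ≥ 77.9 − 8.5·d*, i.e. d* ≥ 3.54.
Mid-fitness type (on-path payoff 60.1 − 6.1×0.2 = 58.88) won't mimic when 58.88 ≥ 77.9 − 6.1·d*, i.e. d* ≥ 3.12.
Both must hold, so d* = max(3.54, 3.12) = 3.54. The low-fitness type's constraint binds.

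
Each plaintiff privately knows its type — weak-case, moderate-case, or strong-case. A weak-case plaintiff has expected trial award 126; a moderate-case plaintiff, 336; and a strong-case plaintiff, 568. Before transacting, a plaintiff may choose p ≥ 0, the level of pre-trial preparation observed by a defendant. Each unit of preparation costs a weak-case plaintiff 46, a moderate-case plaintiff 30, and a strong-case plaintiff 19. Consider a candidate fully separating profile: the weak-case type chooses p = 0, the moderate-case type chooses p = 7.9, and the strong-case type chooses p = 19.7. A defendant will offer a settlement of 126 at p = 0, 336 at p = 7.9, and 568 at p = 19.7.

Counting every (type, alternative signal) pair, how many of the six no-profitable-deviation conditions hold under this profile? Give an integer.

5

Moderate-case (own payoff 336 − 30×7.9 = 99): to p=0 gives 126 → profitable ✗; to p=19.7 gives 568 − 30×19.7 = -23 → no gain ✓.
Weak-case (own payoff 126): to p=7.9 gives 336 − 46×7.9 = -27.4 → no gain ✓; to p=19.7 gives 568 − 46×19.7 = -338.2 → no gain ✓.
Strong-case (own payoff 568 − 19×19.7 = 193.7): to p=0 gives 126 → no gain ✓; to p=7.9 gives 336 − 19×7.9 = 185.9 → no gain ✓.
5 of the 6 constraints hold; not an equilibrium.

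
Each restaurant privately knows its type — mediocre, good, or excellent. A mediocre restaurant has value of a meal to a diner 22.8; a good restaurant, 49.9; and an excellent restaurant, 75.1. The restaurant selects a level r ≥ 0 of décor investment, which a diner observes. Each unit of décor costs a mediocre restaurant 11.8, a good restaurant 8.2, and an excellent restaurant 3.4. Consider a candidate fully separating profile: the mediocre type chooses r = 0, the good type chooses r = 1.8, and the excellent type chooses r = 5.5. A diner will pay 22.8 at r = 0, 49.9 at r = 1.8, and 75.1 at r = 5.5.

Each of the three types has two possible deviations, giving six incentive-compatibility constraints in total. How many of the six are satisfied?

Excellent (own payoff 75.1 − 3.4×5.5 = 56.4): to r=0 gives 22.8 → no gain ✓; to r=1.8 gives 49.9 − 3.4×1.8 = 43.78 → no gain ✓.
Mediocre (own payoff 22.8): to r=1.8 gives 49.9 − 11.8×1.8 = 28.66 → profitable ✗; to r=5.5 gives 75.1 − 11.8×5.5 = 10.2 → no gain ✓.
Good (own payoff 49.9 − 8.2×1.8 = 35.14): to r=0 gives 22.8 → no gain ✓; to r=5.5 gives 75.1 − 8.2×5.5 = 30 → no gain ✓.
5 of the 6 constraints hold; not an equilibrium.

5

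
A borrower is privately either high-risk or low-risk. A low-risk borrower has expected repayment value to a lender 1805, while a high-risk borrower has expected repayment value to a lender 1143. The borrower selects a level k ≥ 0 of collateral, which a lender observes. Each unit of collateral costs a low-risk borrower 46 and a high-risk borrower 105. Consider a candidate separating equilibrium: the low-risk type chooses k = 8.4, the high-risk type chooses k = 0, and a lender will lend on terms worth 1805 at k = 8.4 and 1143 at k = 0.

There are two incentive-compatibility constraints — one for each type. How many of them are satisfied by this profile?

Low-risk type: signal → 1805 − 46 × 8.4 = 1418.6; deviate to 0 → 1143. IC holds (1418.6 ≥ 1143).
High-risk type: stay at 0 → 1143; mimic → 1805 − 105 × 8.4 = 923. IC holds (1143 ≥ 923).
2 of 2 constraints hold, so this is a separating equilibrium.

2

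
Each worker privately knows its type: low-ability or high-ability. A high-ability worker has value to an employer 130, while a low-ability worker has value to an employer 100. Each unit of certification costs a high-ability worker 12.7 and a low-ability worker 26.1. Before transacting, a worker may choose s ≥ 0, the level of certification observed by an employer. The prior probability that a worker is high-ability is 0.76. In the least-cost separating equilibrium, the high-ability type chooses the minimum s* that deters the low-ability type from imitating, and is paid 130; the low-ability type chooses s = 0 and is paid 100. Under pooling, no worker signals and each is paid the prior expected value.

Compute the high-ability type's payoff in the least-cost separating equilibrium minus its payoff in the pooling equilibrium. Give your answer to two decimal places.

Least-cost separating signal: s* solves 100 = 130 − 26.1·s*, so s* = (130 − 100)/26.1 ≈ 1.1494.
High-ability type's separating payoff: 130 − 12.7 × s* = 130 − 12.7 × (130 − 100)/26.1 = 130 − 381/26.1 ≈ 115.4023.
Pooling payoff: 0.76 × 130 + 0.24 × 100 = 122.8.
Difference: 115.4023 − 122.8 = -7.3977, i.e. -7.40 to two decimal places.
The high-ability type would prefer the pooling outcome.

-7.40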